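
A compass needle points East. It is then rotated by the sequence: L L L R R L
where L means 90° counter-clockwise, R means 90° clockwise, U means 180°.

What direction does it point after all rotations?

Start: East
  L (left (90° counter-clockwise)) -> North
  L (left (90° counter-clockwise)) -> West
  L (left (90° counter-clockwise)) -> South
  R (right (90° clockwise)) -> West
  R (right (90° clockwise)) -> North
  L (left (90° counter-clockwise)) -> West
Final: West

Answer: Final heading: West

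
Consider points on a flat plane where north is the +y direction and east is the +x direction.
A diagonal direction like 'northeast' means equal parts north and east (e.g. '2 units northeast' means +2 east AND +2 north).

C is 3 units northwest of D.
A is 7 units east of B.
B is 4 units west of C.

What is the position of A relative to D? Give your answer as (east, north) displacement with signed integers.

Answer: A is at (east=0, north=3) relative to D.

Derivation:
Place D at the origin (east=0, north=0).
  C is 3 units northwest of D: delta (east=-3, north=+3); C at (east=-3, north=3).
  B is 4 units west of C: delta (east=-4, north=+0); B at (east=-7, north=3).
  A is 7 units east of B: delta (east=+7, north=+0); A at (east=0, north=3).
Therefore A relative to D: (east=0, north=3).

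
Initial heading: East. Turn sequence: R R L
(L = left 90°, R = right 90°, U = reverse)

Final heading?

Answer: Final heading: South

Derivation:
Start: East
  R (right (90° clockwise)) -> South
  R (right (90° clockwise)) -> West
  L (left (90° counter-clockwise)) -> South
Final: South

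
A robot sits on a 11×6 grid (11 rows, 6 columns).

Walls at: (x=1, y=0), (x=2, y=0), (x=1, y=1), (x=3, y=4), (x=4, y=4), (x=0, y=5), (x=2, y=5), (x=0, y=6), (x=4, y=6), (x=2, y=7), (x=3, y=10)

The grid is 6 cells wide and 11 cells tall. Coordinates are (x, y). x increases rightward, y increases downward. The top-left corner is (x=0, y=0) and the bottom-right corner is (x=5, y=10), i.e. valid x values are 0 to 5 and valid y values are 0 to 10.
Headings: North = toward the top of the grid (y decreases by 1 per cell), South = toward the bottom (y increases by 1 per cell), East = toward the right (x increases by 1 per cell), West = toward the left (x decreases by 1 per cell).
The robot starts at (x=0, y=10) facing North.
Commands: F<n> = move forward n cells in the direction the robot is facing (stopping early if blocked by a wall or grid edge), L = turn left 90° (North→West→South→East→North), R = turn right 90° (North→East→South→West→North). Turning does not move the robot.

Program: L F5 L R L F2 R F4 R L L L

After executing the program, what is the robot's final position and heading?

Answer: Final position: (x=0, y=10), facing East

Derivation:
Start: (x=0, y=10), facing North
  L: turn left, now facing West
  F5: move forward 0/5 (blocked), now at (x=0, y=10)
  L: turn left, now facing South
  R: turn right, now facing West
  L: turn left, now facing South
  F2: move forward 0/2 (blocked), now at (x=0, y=10)
  R: turn right, now facing West
  F4: move forward 0/4 (blocked), now at (x=0, y=10)
  R: turn right, now facing North
  L: turn left, now facing West
  L: turn left, now facing South
  L: turn left, now facing East
Final: (x=0, y=10), facing East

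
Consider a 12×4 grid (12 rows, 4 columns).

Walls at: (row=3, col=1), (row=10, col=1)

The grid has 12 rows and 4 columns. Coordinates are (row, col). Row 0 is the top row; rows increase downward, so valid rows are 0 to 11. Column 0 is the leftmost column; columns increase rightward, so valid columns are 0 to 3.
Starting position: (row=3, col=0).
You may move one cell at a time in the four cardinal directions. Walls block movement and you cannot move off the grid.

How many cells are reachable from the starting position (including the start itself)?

Answer: Reachable cells: 46

Derivation:
BFS flood-fill from (row=3, col=0):
  Distance 0: (row=3, col=0)
  Distance 1: (row=2, col=0), (row=4, col=0)
  Distance 2: (row=1, col=0), (row=2, col=1), (row=4, col=1), (row=5, col=0)
  Distance 3: (row=0, col=0), (row=1, col=1), (row=2, col=2), (row=4, col=2), (row=5, col=1), (row=6, col=0)
  Distance 4: (row=0, col=1), (row=1, col=2), (row=2, col=3), (row=3, col=2), (row=4, col=3), (row=5, col=2), (row=6, col=1), (row=7, col=0)
  Distance 5: (row=0, col=2), (row=1, col=3), (row=3, col=3), (row=5, col=3), (row=6, col=2), (row=7, col=1), (row=8, col=0)
  Distance 6: (row=0, col=3), (row=6, col=3), (row=7, col=2), (row=8, col=1), (row=9, col=0)
  Distance 7: (row=7, col=3), (row=8, col=2), (row=9, col=1), (row=10, col=0)
  Distance 8: (row=8, col=3), (row=9, col=2), (row=11, col=0)
  Distance 9: (row=9, col=3), (row=10, col=2), (row=11, col=1)
  Distance 10: (row=10, col=3), (row=11, col=2)
  Distance 11: (row=11, col=3)
Total reachable: 46 (grid has 46 open cells total)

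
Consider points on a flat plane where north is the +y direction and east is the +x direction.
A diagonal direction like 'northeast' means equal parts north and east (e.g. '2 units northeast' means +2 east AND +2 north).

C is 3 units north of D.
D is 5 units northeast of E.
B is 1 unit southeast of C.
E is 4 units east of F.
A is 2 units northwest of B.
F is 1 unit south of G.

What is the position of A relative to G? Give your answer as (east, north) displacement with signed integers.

Answer: A is at (east=8, north=8) relative to G.

Derivation:
Place G at the origin (east=0, north=0).
  F is 1 unit south of G: delta (east=+0, north=-1); F at (east=0, north=-1).
  E is 4 units east of F: delta (east=+4, north=+0); E at (east=4, north=-1).
  D is 5 units northeast of E: delta (east=+5, north=+5); D at (east=9, north=4).
  C is 3 units north of D: delta (east=+0, north=+3); C at (east=9, north=7).
  B is 1 unit southeast of C: delta (east=+1, north=-1); B at (east=10, north=6).
  A is 2 units northwest of B: delta (east=-2, north=+2); A at (east=8, north=8).
Therefore A relative to G: (east=8, north=8).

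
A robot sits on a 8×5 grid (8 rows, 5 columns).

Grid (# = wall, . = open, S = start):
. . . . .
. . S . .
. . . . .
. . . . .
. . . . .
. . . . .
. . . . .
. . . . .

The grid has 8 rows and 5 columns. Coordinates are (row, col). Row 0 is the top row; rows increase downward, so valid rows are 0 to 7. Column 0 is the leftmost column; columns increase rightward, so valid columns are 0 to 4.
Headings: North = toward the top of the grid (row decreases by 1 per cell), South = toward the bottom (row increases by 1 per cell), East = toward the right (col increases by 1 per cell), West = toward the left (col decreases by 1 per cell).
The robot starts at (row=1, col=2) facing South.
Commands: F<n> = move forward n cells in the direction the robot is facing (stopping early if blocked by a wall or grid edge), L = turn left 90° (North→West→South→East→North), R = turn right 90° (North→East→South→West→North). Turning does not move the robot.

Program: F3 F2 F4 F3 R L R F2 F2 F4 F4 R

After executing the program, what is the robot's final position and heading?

Answer: Final position: (row=7, col=0), facing North

Derivation:
Start: (row=1, col=2), facing South
  F3: move forward 3, now at (row=4, col=2)
  F2: move forward 2, now at (row=6, col=2)
  F4: move forward 1/4 (blocked), now at (row=7, col=2)
  F3: move forward 0/3 (blocked), now at (row=7, col=2)
  R: turn right, now facing West
  L: turn left, now facing South
  R: turn right, now facing West
  F2: move forward 2, now at (row=7, col=0)
  F2: move forward 0/2 (blocked), now at (row=7, col=0)
  F4: move forward 0/4 (blocked), now at (row=7, col=0)
  F4: move forward 0/4 (blocked), now at (row=7, col=0)
  R: turn right, now facing North
Final: (row=7, col=0), facing North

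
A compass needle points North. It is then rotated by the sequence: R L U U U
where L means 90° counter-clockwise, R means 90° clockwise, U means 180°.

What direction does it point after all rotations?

Answer: Final heading: South

Derivation:
Start: North
  R (right (90° clockwise)) -> East
  L (left (90° counter-clockwise)) -> North
  U (U-turn (180°)) -> South
  U (U-turn (180°)) -> North
  U (U-turn (180°)) -> South
Final: South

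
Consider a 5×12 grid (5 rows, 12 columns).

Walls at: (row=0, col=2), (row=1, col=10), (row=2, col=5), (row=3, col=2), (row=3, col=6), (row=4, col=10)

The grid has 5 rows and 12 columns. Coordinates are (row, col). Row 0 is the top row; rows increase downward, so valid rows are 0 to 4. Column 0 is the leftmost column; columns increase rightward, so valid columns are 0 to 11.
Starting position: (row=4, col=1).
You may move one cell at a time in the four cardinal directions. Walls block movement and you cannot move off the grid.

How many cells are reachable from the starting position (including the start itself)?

Answer: Reachable cells: 54

Derivation:
BFS flood-fill from (row=4, col=1):
  Distance 0: (row=4, col=1)
  Distance 1: (row=3, col=1), (row=4, col=0), (row=4, col=2)
  Distance 2: (row=2, col=1), (row=3, col=0), (row=4, col=3)
  Distance 3: (row=1, col=1), (row=2, col=0), (row=2, col=2), (row=3, col=3), (row=4, col=4)
  Distance 4: (row=0, col=1), (row=1, col=0), (row=1, col=2), (row=2, col=3), (row=3, col=4), (row=4, col=5)
  Distance 5: (row=0, col=0), (row=1, col=3), (row=2, col=4), (row=3, col=5), (row=4, col=6)
  Distance 6: (row=0, col=3), (row=1, col=4), (row=4, col=7)
  Distance 7: (row=0, col=4), (row=1, col=5), (row=3, col=7), (row=4, col=8)
  Distance 8: (row=0, col=5), (row=1, col=6), (row=2, col=7), (row=3, col=8), (row=4, col=9)
  Distance 9: (row=0, col=6), (row=1, col=7), (row=2, col=6), (row=2, col=8), (row=3, col=9)
  Distance 10: (row=0, col=7), (row=1, col=8), (row=2, col=9), (row=3, col=10)
  Distance 11: (row=0, col=8), (row=1, col=9), (row=2, col=10), (row=3, col=11)
  Distance 12: (row=0, col=9), (row=2, col=11), (row=4, col=11)
  Distance 13: (row=0, col=10), (row=1, col=11)
  Distance 14: (row=0, col=11)
Total reachable: 54 (grid has 54 open cells total)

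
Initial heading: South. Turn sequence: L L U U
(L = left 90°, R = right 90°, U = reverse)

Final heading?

Answer: Final heading: North

Derivation:
Start: South
  L (left (90° counter-clockwise)) -> East
  L (left (90° counter-clockwise)) -> North
  U (U-turn (180°)) -> South
  U (U-turn (180°)) -> North
Final: North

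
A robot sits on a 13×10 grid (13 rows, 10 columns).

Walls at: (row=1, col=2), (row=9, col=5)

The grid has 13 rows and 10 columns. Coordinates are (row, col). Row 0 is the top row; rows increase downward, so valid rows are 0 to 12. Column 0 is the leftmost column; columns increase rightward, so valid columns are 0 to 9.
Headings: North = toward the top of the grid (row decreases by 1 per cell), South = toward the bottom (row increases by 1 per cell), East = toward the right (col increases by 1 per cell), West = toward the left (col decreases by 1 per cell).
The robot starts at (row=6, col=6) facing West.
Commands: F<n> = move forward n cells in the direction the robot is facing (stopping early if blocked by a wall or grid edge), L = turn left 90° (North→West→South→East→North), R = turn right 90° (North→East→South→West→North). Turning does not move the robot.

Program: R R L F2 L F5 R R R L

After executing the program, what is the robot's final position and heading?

Start: (row=6, col=6), facing West
  R: turn right, now facing North
  R: turn right, now facing East
  L: turn left, now facing North
  F2: move forward 2, now at (row=4, col=6)
  L: turn left, now facing West
  F5: move forward 5, now at (row=4, col=1)
  R: turn right, now facing North
  R: turn right, now facing East
  R: turn right, now facing South
  L: turn left, now facing East
Final: (row=4, col=1), facing East

Answer: Final position: (row=4, col=1), facing East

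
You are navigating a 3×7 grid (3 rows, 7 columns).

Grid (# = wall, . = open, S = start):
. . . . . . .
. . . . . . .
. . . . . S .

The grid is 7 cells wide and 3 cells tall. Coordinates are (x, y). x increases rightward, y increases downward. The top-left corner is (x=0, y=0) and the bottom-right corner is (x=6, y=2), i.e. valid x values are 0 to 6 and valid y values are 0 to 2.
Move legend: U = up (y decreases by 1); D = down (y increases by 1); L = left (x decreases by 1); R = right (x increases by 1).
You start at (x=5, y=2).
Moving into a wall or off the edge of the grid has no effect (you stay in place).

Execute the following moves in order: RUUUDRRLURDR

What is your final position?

Start: (x=5, y=2)
  R (right): (x=5, y=2) -> (x=6, y=2)
  U (up): (x=6, y=2) -> (x=6, y=1)
  U (up): (x=6, y=1) -> (x=6, y=0)
  U (up): blocked, stay at (x=6, y=0)
  D (down): (x=6, y=0) -> (x=6, y=1)
  R (right): blocked, stay at (x=6, y=1)
  R (right): blocked, stay at (x=6, y=1)
  L (left): (x=6, y=1) -> (x=5, y=1)
  U (up): (x=5, y=1) -> (x=5, y=0)
  R (right): (x=5, y=0) -> (x=6, y=0)
  D (down): (x=6, y=0) -> (x=6, y=1)
  R (right): blocked, stay at (x=6, y=1)
Final: (x=6, y=1)

Answer: Final position: (x=6, y=1)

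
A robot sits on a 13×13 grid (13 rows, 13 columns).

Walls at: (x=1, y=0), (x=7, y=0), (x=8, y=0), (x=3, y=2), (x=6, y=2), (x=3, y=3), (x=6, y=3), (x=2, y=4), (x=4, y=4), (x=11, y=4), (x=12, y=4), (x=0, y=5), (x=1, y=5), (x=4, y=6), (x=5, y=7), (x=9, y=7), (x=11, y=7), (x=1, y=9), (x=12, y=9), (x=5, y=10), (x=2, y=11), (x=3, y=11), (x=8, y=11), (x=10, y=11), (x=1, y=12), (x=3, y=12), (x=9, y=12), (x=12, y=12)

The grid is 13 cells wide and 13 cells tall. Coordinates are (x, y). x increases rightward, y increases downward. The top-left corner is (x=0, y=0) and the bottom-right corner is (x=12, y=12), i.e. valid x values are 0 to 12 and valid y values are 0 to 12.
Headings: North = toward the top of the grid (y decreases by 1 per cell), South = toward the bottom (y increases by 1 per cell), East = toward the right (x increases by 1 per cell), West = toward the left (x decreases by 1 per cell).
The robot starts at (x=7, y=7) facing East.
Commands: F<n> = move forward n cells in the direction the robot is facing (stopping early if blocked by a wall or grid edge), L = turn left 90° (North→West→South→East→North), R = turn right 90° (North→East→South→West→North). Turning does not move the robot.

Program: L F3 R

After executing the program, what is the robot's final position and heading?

Start: (x=7, y=7), facing East
  L: turn left, now facing North
  F3: move forward 3, now at (x=7, y=4)
  R: turn right, now facing East
Final: (x=7, y=4), facing East

Answer: Final position: (x=7, y=4), facing East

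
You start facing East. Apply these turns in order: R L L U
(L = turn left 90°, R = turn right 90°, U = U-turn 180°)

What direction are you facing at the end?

Answer: Final heading: South

Derivation:
Start: East
  R (right (90° clockwise)) -> South
  L (left (90° counter-clockwise)) -> East
  L (left (90° counter-clockwise)) -> North
  U (U-turn (180°)) -> South
Final: South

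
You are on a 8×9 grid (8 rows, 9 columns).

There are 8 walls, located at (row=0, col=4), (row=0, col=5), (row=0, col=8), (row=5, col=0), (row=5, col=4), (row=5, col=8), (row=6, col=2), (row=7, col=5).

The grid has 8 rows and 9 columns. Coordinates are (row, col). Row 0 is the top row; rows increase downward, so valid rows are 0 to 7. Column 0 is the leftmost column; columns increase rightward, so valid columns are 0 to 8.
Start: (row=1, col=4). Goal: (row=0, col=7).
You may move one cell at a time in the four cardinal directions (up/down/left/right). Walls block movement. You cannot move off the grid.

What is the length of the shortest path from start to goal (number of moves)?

BFS from (row=1, col=4) until reaching (row=0, col=7):
  Distance 0: (row=1, col=4)
  Distance 1: (row=1, col=3), (row=1, col=5), (row=2, col=4)
  Distance 2: (row=0, col=3), (row=1, col=2), (row=1, col=6), (row=2, col=3), (row=2, col=5), (row=3, col=4)
  Distance 3: (row=0, col=2), (row=0, col=6), (row=1, col=1), (row=1, col=7), (row=2, col=2), (row=2, col=6), (row=3, col=3), (row=3, col=5), (row=4, col=4)
  Distance 4: (row=0, col=1), (row=0, col=7), (row=1, col=0), (row=1, col=8), (row=2, col=1), (row=2, col=7), (row=3, col=2), (row=3, col=6), (row=4, col=3), (row=4, col=5)  <- goal reached here
One shortest path (4 moves): (row=1, col=4) -> (row=1, col=5) -> (row=1, col=6) -> (row=1, col=7) -> (row=0, col=7)

Answer: Shortest path length: 4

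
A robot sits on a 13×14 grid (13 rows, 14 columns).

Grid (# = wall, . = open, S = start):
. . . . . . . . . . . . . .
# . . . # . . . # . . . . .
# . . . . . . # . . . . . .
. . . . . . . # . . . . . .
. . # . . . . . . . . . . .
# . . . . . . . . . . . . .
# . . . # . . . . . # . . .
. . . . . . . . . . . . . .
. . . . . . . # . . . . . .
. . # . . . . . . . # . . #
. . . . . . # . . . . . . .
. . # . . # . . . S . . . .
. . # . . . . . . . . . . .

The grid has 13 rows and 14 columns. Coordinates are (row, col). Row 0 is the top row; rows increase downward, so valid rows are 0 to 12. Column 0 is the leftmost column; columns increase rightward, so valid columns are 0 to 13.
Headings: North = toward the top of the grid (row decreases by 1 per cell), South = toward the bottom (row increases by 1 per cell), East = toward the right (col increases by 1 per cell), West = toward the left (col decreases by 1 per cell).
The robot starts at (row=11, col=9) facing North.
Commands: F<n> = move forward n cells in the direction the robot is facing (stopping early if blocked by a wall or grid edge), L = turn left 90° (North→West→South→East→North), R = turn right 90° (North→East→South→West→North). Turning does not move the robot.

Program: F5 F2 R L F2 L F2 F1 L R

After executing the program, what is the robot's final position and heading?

Answer: Final position: (row=2, col=8), facing West

Derivation:
Start: (row=11, col=9), facing North
  F5: move forward 5, now at (row=6, col=9)
  F2: move forward 2, now at (row=4, col=9)
  R: turn right, now facing East
  L: turn left, now facing North
  F2: move forward 2, now at (row=2, col=9)
  L: turn left, now facing West
  F2: move forward 1/2 (blocked), now at (row=2, col=8)
  F1: move forward 0/1 (blocked), now at (row=2, col=8)
  L: turn left, now facing South
  R: turn right, now facing West
Final: (row=2, col=8), facing West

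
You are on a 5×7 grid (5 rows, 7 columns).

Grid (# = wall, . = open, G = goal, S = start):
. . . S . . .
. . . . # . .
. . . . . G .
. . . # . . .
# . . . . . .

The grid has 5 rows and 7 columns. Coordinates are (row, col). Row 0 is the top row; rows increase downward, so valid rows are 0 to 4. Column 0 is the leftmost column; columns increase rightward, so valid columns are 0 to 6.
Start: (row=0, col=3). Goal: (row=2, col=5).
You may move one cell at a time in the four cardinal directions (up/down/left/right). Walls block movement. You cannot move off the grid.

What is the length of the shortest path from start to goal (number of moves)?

Answer: Shortest path length: 4

Derivation:
BFS from (row=0, col=3) until reaching (row=2, col=5):
  Distance 0: (row=0, col=3)
  Distance 1: (row=0, col=2), (row=0, col=4), (row=1, col=3)
  Distance 2: (row=0, col=1), (row=0, col=5), (row=1, col=2), (row=2, col=3)
  Distance 3: (row=0, col=0), (row=0, col=6), (row=1, col=1), (row=1, col=5), (row=2, col=2), (row=2, col=4)
  Distance 4: (row=1, col=0), (row=1, col=6), (row=2, col=1), (row=2, col=5), (row=3, col=2), (row=3, col=4)  <- goal reached here
One shortest path (4 moves): (row=0, col=3) -> (row=0, col=4) -> (row=0, col=5) -> (row=1, col=5) -> (row=2, col=5)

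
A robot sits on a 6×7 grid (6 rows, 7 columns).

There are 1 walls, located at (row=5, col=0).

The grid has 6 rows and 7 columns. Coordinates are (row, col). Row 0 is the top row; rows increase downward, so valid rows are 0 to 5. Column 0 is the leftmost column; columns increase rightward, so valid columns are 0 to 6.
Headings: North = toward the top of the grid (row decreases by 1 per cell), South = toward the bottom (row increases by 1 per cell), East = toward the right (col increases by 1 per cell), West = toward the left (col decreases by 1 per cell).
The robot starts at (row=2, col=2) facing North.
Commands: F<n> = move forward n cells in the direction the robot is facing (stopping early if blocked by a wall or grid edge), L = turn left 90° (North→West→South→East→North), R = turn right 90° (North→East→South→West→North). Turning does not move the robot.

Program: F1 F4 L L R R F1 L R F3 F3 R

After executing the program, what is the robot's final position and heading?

Answer: Final position: (row=0, col=2), facing East

Derivation:
Start: (row=2, col=2), facing North
  F1: move forward 1, now at (row=1, col=2)
  F4: move forward 1/4 (blocked), now at (row=0, col=2)
  L: turn left, now facing West
  L: turn left, now facing South
  R: turn right, now facing West
  R: turn right, now facing North
  F1: move forward 0/1 (blocked), now at (row=0, col=2)
  L: turn left, now facing West
  R: turn right, now facing North
  F3: move forward 0/3 (blocked), now at (row=0, col=2)
  F3: move forward 0/3 (blocked), now at (row=0, col=2)
  R: turn right, now facing East
Final: (row=0, col=2), facing East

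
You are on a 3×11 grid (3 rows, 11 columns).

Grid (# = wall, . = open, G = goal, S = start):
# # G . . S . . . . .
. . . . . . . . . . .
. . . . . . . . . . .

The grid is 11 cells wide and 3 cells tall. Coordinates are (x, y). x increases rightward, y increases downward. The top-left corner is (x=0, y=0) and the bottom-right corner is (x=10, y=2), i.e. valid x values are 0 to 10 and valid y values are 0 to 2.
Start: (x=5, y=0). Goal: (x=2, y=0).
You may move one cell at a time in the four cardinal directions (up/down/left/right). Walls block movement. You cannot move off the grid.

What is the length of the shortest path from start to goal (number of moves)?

Answer: Shortest path length: 3

Derivation:
BFS from (x=5, y=0) until reaching (x=2, y=0):
  Distance 0: (x=5, y=0)
  Distance 1: (x=4, y=0), (x=6, y=0), (x=5, y=1)
  Distance 2: (x=3, y=0), (x=7, y=0), (x=4, y=1), (x=6, y=1), (x=5, y=2)
  Distance 3: (x=2, y=0), (x=8, y=0), (x=3, y=1), (x=7, y=1), (x=4, y=2), (x=6, y=2)  <- goal reached here
One shortest path (3 moves): (x=5, y=0) -> (x=4, y=0) -> (x=3, y=0) -> (x=2, y=0)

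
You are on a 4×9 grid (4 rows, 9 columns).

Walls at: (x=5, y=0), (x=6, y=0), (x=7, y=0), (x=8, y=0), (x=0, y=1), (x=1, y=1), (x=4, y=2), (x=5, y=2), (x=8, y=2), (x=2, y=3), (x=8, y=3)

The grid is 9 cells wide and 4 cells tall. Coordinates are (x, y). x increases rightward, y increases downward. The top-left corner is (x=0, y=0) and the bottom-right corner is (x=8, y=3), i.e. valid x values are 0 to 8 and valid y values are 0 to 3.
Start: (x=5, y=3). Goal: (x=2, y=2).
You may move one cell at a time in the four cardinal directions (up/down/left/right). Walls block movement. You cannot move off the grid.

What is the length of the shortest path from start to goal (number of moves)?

Answer: Shortest path length: 4

Derivation:
BFS from (x=5, y=3) until reaching (x=2, y=2):
  Distance 0: (x=5, y=3)
  Distance 1: (x=4, y=3), (x=6, y=3)
  Distance 2: (x=6, y=2), (x=3, y=3), (x=7, y=3)
  Distance 3: (x=6, y=1), (x=3, y=2), (x=7, y=2)
  Distance 4: (x=3, y=1), (x=5, y=1), (x=7, y=1), (x=2, y=2)  <- goal reached here
One shortest path (4 moves): (x=5, y=3) -> (x=4, y=3) -> (x=3, y=3) -> (x=3, y=2) -> (x=2, y=2)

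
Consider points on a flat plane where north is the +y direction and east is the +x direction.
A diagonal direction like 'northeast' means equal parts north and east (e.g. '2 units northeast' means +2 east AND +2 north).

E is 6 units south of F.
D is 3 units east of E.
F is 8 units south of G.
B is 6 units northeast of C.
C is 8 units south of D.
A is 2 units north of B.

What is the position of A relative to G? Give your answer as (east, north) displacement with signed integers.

Place G at the origin (east=0, north=0).
  F is 8 units south of G: delta (east=+0, north=-8); F at (east=0, north=-8).
  E is 6 units south of F: delta (east=+0, north=-6); E at (east=0, north=-14).
  D is 3 units east of E: delta (east=+3, north=+0); D at (east=3, north=-14).
  C is 8 units south of D: delta (east=+0, north=-8); C at (east=3, north=-22).
  B is 6 units northeast of C: delta (east=+6, north=+6); B at (east=9, north=-16).
  A is 2 units north of B: delta (east=+0, north=+2); A at (east=9, north=-14).
Therefore A relative to G: (east=9, north=-14).

Answer: A is at (east=9, north=-14) relative to G.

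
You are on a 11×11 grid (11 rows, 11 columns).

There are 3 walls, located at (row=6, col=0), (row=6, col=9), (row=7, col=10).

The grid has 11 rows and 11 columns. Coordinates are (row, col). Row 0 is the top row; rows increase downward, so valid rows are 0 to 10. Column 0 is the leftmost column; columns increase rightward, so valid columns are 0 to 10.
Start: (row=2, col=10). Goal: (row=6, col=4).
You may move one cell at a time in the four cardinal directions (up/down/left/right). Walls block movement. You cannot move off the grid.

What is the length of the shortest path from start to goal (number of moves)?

Answer: Shortest path length: 10

Derivation:
BFS from (row=2, col=10) until reaching (row=6, col=4):
  Distance 0: (row=2, col=10)
  Distance 1: (row=1, col=10), (row=2, col=9), (row=3, col=10)
  Distance 2: (row=0, col=10), (row=1, col=9), (row=2, col=8), (row=3, col=9), (row=4, col=10)
  Distance 3: (row=0, col=9), (row=1, col=8), (row=2, col=7), (row=3, col=8), (row=4, col=9), (row=5, col=10)
  Distance 4: (row=0, col=8), (row=1, col=7), (row=2, col=6), (row=3, col=7), (row=4, col=8), (row=5, col=9), (row=6, col=10)
  Distance 5: (row=0, col=7), (row=1, col=6), (row=2, col=5), (row=3, col=6), (row=4, col=7), (row=5, col=8)
  Distance 6: (row=0, col=6), (row=1, col=5), (row=2, col=4), (row=3, col=5), (row=4, col=6), (row=5, col=7), (row=6, col=8)
  Distance 7: (row=0, col=5), (row=1, col=4), (row=2, col=3), (row=3, col=4), (row=4, col=5), (row=5, col=6), (row=6, col=7), (row=7, col=8)
  Distance 8: (row=0, col=4), (row=1, col=3), (row=2, col=2), (row=3, col=3), (row=4, col=4), (row=5, col=5), (row=6, col=6), (row=7, col=7), (row=7, col=9), (row=8, col=8)
  Distance 9: (row=0, col=3), (row=1, col=2), (row=2, col=1), (row=3, col=2), (row=4, col=3), (row=5, col=4), (row=6, col=5), (row=7, col=6), (row=8, col=7), (row=8, col=9), (row=9, col=8)
  Distance 10: (row=0, col=2), (row=1, col=1), (row=2, col=0), (row=3, col=1), (row=4, col=2), (row=5, col=3), (row=6, col=4), (row=7, col=5), (row=8, col=6), (row=8, col=10), (row=9, col=7), (row=9, col=9), (row=10, col=8)  <- goal reached here
One shortest path (10 moves): (row=2, col=10) -> (row=2, col=9) -> (row=2, col=8) -> (row=2, col=7) -> (row=2, col=6) -> (row=2, col=5) -> (row=2, col=4) -> (row=3, col=4) -> (row=4, col=4) -> (row=5, col=4) -> (row=6, col=4)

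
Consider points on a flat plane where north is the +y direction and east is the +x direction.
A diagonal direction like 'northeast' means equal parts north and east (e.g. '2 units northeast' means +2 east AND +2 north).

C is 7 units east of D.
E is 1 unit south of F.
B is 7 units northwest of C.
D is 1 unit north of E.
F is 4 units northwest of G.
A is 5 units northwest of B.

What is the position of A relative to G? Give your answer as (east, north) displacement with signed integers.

Place G at the origin (east=0, north=0).
  F is 4 units northwest of G: delta (east=-4, north=+4); F at (east=-4, north=4).
  E is 1 unit south of F: delta (east=+0, north=-1); E at (east=-4, north=3).
  D is 1 unit north of E: delta (east=+0, north=+1); D at (east=-4, north=4).
  C is 7 units east of D: delta (east=+7, north=+0); C at (east=3, north=4).
  B is 7 units northwest of C: delta (east=-7, north=+7); B at (east=-4, north=11).
  A is 5 units northwest of B: delta (east=-5, north=+5); A at (east=-9, north=16).
Therefore A relative to G: (east=-9, north=16).

Answer: A is at (east=-9, north=16) relative to G.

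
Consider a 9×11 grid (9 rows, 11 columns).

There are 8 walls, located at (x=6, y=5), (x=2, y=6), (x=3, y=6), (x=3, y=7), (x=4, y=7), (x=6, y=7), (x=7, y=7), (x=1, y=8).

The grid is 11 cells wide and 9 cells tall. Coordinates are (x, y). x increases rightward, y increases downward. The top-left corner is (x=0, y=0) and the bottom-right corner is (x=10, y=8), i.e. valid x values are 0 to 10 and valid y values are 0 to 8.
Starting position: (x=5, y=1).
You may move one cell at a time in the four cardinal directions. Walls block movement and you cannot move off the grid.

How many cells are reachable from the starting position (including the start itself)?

Answer: Reachable cells: 91

Derivation:
BFS flood-fill from (x=5, y=1):
  Distance 0: (x=5, y=1)
  Distance 1: (x=5, y=0), (x=4, y=1), (x=6, y=1), (x=5, y=2)
  Distance 2: (x=4, y=0), (x=6, y=0), (x=3, y=1), (x=7, y=1), (x=4, y=2), (x=6, y=2), (x=5, y=3)
  Distance 3: (x=3, y=0), (x=7, y=0), (x=2, y=1), (x=8, y=1), (x=3, y=2), (x=7, y=2), (x=4, y=3), (x=6, y=3), (x=5, y=4)
  Distance 4: (x=2, y=0), (x=8, y=0), (x=1, y=1), (x=9, y=1), (x=2, y=2), (x=8, y=2), (x=3, y=3), (x=7, y=3), (x=4, y=4), (x=6, y=4), (x=5, y=5)
  Distance 5: (x=1, y=0), (x=9, y=0), (x=0, y=1), (x=10, y=1), (x=1, y=2), (x=9, y=2), (x=2, y=3), (x=8, y=3), (x=3, y=4), (x=7, y=4), (x=4, y=5), (x=5, y=6)
  Distance 6: (x=0, y=0), (x=10, y=0), (x=0, y=2), (x=10, y=2), (x=1, y=3), (x=9, y=3), (x=2, y=4), (x=8, y=4), (x=3, y=5), (x=7, y=5), (x=4, y=6), (x=6, y=6), (x=5, y=7)
  Distance 7: (x=0, y=3), (x=10, y=3), (x=1, y=4), (x=9, y=4), (x=2, y=5), (x=8, y=5), (x=7, y=6), (x=5, y=8)
  Distance 8: (x=0, y=4), (x=10, y=4), (x=1, y=5), (x=9, y=5), (x=8, y=6), (x=4, y=8), (x=6, y=8)
  Distance 9: (x=0, y=5), (x=10, y=5), (x=1, y=6), (x=9, y=6), (x=8, y=7), (x=3, y=8), (x=7, y=8)
  Distance 10: (x=0, y=6), (x=10, y=6), (x=1, y=7), (x=9, y=7), (x=2, y=8), (x=8, y=8)
  Distance 11: (x=0, y=7), (x=2, y=7), (x=10, y=7), (x=9, y=8)
  Distance 12: (x=0, y=8), (x=10, y=8)
Total reachable: 91 (grid has 91 open cells total)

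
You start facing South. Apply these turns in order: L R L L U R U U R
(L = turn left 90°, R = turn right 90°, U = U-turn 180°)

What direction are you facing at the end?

Start: South
  L (left (90° counter-clockwise)) -> East
  R (right (90° clockwise)) -> South
  L (left (90° counter-clockwise)) -> East
  L (left (90° counter-clockwise)) -> North
  U (U-turn (180°)) -> South
  R (right (90° clockwise)) -> West
  U (U-turn (180°)) -> East
  U (U-turn (180°)) -> West
  R (right (90° clockwise)) -> North
Final: North

Answer: Final heading: North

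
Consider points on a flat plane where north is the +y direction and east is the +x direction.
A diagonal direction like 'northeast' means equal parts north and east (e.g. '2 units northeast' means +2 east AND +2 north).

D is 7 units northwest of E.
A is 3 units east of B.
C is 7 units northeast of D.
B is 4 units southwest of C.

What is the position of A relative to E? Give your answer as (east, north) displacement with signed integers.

Answer: A is at (east=-1, north=10) relative to E.

Derivation:
Place E at the origin (east=0, north=0).
  D is 7 units northwest of E: delta (east=-7, north=+7); D at (east=-7, north=7).
  C is 7 units northeast of D: delta (east=+7, north=+7); C at (east=0, north=14).
  B is 4 units southwest of C: delta (east=-4, north=-4); B at (east=-4, north=10).
  A is 3 units east of B: delta (east=+3, north=+0); A at (east=-1, north=10).
Therefore A relative to E: (east=-1, north=10).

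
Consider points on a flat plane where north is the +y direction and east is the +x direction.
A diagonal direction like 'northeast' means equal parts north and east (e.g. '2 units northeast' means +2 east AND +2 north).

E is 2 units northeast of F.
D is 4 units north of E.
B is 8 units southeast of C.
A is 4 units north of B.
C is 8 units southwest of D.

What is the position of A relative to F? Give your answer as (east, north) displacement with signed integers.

Place F at the origin (east=0, north=0).
  E is 2 units northeast of F: delta (east=+2, north=+2); E at (east=2, north=2).
  D is 4 units north of E: delta (east=+0, north=+4); D at (east=2, north=6).
  C is 8 units southwest of D: delta (east=-8, north=-8); C at (east=-6, north=-2).
  B is 8 units southeast of C: delta (east=+8, north=-8); B at (east=2, north=-10).
  A is 4 units north of B: delta (east=+0, north=+4); A at (east=2, north=-6).
Therefore A relative to F: (east=2, north=-6).

Answer: A is at (east=2, north=-6) relative to F.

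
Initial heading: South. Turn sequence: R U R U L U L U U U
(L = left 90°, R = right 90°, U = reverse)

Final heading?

Start: South
  R (right (90° clockwise)) -> West
  U (U-turn (180°)) -> East
  R (right (90° clockwise)) -> South
  U (U-turn (180°)) -> North
  L (left (90° counter-clockwise)) -> West
  U (U-turn (180°)) -> East
  L (left (90° counter-clockwise)) -> North
  U (U-turn (180°)) -> South
  U (U-turn (180°)) -> North
  U (U-turn (180°)) -> South
Final: South

Answer: Final heading: South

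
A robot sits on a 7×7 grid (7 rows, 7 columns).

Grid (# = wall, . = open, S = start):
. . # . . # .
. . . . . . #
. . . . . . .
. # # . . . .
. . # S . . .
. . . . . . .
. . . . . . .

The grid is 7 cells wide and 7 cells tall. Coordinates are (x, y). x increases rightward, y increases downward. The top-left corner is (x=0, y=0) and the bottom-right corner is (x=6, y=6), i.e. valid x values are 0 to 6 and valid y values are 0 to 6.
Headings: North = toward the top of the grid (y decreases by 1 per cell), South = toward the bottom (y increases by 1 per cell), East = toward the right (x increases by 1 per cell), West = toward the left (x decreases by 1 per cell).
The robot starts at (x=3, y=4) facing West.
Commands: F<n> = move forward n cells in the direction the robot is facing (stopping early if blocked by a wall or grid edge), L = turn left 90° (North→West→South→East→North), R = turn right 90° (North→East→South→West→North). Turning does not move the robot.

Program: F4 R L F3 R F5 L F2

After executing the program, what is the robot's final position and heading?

Start: (x=3, y=4), facing West
  F4: move forward 0/4 (blocked), now at (x=3, y=4)
  R: turn right, now facing North
  L: turn left, now facing West
  F3: move forward 0/3 (blocked), now at (x=3, y=4)
  R: turn right, now facing North
  F5: move forward 4/5 (blocked), now at (x=3, y=0)
  L: turn left, now facing West
  F2: move forward 0/2 (blocked), now at (x=3, y=0)
Final: (x=3, y=0), facing West

Answer: Final position: (x=3, y=0), facing West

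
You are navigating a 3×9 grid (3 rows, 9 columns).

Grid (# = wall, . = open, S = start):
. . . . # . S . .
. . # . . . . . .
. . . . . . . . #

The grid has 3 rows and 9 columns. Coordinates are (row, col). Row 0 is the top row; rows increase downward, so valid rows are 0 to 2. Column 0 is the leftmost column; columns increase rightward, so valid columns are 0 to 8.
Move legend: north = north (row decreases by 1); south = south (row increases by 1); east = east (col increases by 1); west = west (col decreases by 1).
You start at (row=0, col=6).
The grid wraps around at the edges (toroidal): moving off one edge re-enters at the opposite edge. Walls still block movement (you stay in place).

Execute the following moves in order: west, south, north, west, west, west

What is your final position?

Start: (row=0, col=6)
  west (west): (row=0, col=6) -> (row=0, col=5)
  south (south): (row=0, col=5) -> (row=1, col=5)
  north (north): (row=1, col=5) -> (row=0, col=5)
  [×3]west (west): blocked, stay at (row=0, col=5)
Final: (row=0, col=5)

Answer: Final position: (row=0, col=5)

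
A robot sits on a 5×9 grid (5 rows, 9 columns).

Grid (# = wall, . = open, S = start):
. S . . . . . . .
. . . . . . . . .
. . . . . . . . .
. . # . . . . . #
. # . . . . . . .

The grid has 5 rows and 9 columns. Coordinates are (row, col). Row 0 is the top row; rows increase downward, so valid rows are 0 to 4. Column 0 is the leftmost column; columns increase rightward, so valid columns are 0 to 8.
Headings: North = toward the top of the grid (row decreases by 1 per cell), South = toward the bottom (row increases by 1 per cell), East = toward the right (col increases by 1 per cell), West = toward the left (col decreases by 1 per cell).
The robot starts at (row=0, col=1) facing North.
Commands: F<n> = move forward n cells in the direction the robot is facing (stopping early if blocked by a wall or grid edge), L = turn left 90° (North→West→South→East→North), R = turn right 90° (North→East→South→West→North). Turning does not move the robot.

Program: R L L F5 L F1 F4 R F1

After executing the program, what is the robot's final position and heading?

Start: (row=0, col=1), facing North
  R: turn right, now facing East
  L: turn left, now facing North
  L: turn left, now facing West
  F5: move forward 1/5 (blocked), now at (row=0, col=0)
  L: turn left, now facing South
  F1: move forward 1, now at (row=1, col=0)
  F4: move forward 3/4 (blocked), now at (row=4, col=0)
  R: turn right, now facing West
  F1: move forward 0/1 (blocked), now at (row=4, col=0)
Final: (row=4, col=0), facing West

Answer: Final position: (row=4, col=0), facing West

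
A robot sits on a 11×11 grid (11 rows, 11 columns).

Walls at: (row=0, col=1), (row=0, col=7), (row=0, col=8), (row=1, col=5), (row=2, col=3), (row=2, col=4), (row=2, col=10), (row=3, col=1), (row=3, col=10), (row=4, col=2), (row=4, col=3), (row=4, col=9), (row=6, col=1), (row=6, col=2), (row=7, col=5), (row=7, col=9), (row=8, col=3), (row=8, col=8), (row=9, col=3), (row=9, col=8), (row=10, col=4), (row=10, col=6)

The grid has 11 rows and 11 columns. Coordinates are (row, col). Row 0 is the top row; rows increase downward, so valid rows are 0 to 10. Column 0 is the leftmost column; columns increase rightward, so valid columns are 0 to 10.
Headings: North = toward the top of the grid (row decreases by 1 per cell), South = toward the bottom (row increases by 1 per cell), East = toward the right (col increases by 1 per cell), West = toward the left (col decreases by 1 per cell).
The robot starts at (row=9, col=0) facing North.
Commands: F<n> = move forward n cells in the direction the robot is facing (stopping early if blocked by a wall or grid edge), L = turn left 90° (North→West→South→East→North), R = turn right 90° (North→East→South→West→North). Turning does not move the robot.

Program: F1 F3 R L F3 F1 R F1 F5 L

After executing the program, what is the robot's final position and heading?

Start: (row=9, col=0), facing North
  F1: move forward 1, now at (row=8, col=0)
  F3: move forward 3, now at (row=5, col=0)
  R: turn right, now facing East
  L: turn left, now facing North
  F3: move forward 3, now at (row=2, col=0)
  F1: move forward 1, now at (row=1, col=0)
  R: turn right, now facing East
  F1: move forward 1, now at (row=1, col=1)
  F5: move forward 3/5 (blocked), now at (row=1, col=4)
  L: turn left, now facing North
Final: (row=1, col=4), facing North

Answer: Final position: (row=1, col=4), facing North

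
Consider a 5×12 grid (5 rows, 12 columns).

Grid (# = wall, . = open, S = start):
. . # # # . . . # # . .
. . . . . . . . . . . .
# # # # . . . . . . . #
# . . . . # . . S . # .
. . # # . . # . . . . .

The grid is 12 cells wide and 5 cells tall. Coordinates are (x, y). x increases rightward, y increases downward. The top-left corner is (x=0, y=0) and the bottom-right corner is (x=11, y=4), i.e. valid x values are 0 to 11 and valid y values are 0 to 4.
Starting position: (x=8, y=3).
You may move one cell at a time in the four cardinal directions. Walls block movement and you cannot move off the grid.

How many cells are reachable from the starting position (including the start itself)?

Answer: Reachable cells: 44

Derivation:
BFS flood-fill from (x=8, y=3):
  Distance 0: (x=8, y=3)
  Distance 1: (x=8, y=2), (x=7, y=3), (x=9, y=3), (x=8, y=4)
  Distance 2: (x=8, y=1), (x=7, y=2), (x=9, y=2), (x=6, y=3), (x=7, y=4), (x=9, y=4)
  Distance 3: (x=7, y=1), (x=9, y=1), (x=6, y=2), (x=10, y=2), (x=10, y=4)
  Distance 4: (x=7, y=0), (x=6, y=1), (x=10, y=1), (x=5, y=2), (x=11, y=4)
  Distance 5: (x=6, y=0), (x=10, y=0), (x=5, y=1), (x=11, y=1), (x=4, y=2), (x=11, y=3)
  Distance 6: (x=5, y=0), (x=11, y=0), (x=4, y=1), (x=4, y=3)
  Distance 7: (x=3, y=1), (x=3, y=3), (x=4, y=4)
  Distance 8: (x=2, y=1), (x=2, y=3), (x=5, y=4)
  Distance 9: (x=1, y=1), (x=1, y=3)
  Distance 10: (x=1, y=0), (x=0, y=1), (x=1, y=4)
  Distance 11: (x=0, y=0), (x=0, y=4)
Total reachable: 44 (grid has 44 open cells total)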